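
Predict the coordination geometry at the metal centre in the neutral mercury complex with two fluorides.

Summing ligand charges against the 0 overall charge gives an oxidation state of +2 for mercury.
Mercury is a group-12 element; Hg(II) is therefore d¹⁰.
With 2 monodentate ligands the coordination number is 2.
A d¹⁰ ion with only two ligands adopts a linear arrangement (sp hybridisation; no CFSE preference).

linear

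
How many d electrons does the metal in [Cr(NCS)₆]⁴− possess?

Ligand charges: each isothiocyanate is −1. With an overall charge of −4 the chromium centre must be in the +2 oxidation state.
Group 6 minus oxidation state 2 gives a d⁴ configuration.

d4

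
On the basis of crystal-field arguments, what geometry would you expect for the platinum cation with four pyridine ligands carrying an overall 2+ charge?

square planar

Summing ligand charges against the +2 overall charge gives an oxidation state of +2 for platinum.
Platinum is a group-10 element; Pt(II) is therefore d⁸.
With 4 monodentate ligands the coordination number is 4.
A 5d d⁸ ion has a large crystal-field splitting; square planar leaves the high-energy d_{x²−y²} orbital empty and maximises CFSE.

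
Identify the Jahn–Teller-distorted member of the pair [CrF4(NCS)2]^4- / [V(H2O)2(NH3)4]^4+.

[CrF4(NCS)2]^4-: Ligand charges: each fluoride is −1; each isothiocyanate is −1. With an overall charge of −4 the chromium centre must be in the +2 oxidation state. Group 6 minus oxidation state 2 gives a d⁴ configuration. Fluoride and isothiocyanate are weak-field ligands for a first-row metal, so the complex is high-spin. The t₂g³e_g¹ (high-spin) configuration has an unevenly filled e_g set; the Jahn–Teller theorem predicts a tetragonal distortion (typically axial elongation) to lift the degeneracy.
[V(H2O)2(NH3)4]^4+: Summing ligand charges against the +4 overall charge gives an oxidation state of +4 for vanadium. Group 5 minus oxidation state 4 gives a d¹ configuration. The d¹ configuration leaves the e_g set evenly filled (or empty) — no strong Jahn–Teller driving force.

[CrF4(NCS)2]^4-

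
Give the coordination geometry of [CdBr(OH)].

Each bromide is −1; each hydroxide is −1; balancing the 0 overall charge requires Cd(II).
Group 12 minus oxidation state 2 gives a d¹⁰ configuration.
Coordination number: 2.
A d¹⁰ ion with only two ligands adopts a linear arrangement (sp hybridisation; no CFSE preference).

linear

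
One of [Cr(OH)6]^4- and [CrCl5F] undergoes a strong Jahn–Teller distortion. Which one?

[Cr(OH)6]^4-

[Cr(OH)6]^4-: Ligand charges: each hydroxide is −1. With an overall charge of −4 the chromium centre must be in the +2 oxidation state. Chromium is a group-6 element; Cr(II) is therefore d⁴. Hydroxide is a weak-field ligand for a first-row metal, so the complex is high-spin. The t₂g³e_g¹ (high-spin) configuration has an unevenly filled e_g set; the Jahn–Teller theorem predicts a tetragonal distortion (typically axial elongation) to lift the degeneracy.
[CrCl5F]: Ligand charges: each chloride is −1; each fluoride is −1. With an overall charge of 0 the chromium centre must be in the +6 oxidation state. Chromium is a group-6 element; Cr(VI) is therefore d⁰. The d⁰ configuration leaves the e_g set evenly filled (or empty) — no strong Jahn–Teller driving force.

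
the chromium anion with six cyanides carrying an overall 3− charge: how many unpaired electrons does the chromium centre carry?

3

Each cyanide is −1; balancing the −3 overall charge requires Cr(III).
Chromium is a group-6 element; Cr(III) is therefore d³.
In an octahedral field the d³ configuration is t₂g³e_g⁰ (only one arrangement possible), giving 3 unpaired electrons.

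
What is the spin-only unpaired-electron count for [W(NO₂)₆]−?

Ligand charges: each nitro (N-bound nitrite) is −1. With an overall charge of −1 the tungsten centre must be in the +5 oxidation state.
W sits in group 6, so the d-electron count is 6 − 5 = 1.
In an octahedral field the d¹ configuration is t₂g¹e_g⁰ (only one arrangement possible), giving 1 unpaired electron.

1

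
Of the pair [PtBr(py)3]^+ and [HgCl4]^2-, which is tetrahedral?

For [PtBr(py)3]^+: Each bromide is −1; pyridine is neutral; balancing the +1 overall charge requires Pt(II). Platinum is a group-10 element; Pt(II) is therefore d⁸. A 5d d⁸ ion has a large crystal-field splitting; square planar leaves the high-energy d_{x²−y²} orbital empty and maximises CFSE. → square planar.
For [HgCl4]^2-: Ligand charges: each chloride is −1. With an overall charge of −2 the mercury centre must be in the +2 oxidation state. Mercury is a group-12 element; Hg(II) is therefore d¹⁰. A d¹⁰ ion has no crystal-field stabilisation preference between square planar and tetrahedral, so four ligands adopt the sterically favoured tetrahedral geometry. → tetrahedral.

[HgCl4]^2-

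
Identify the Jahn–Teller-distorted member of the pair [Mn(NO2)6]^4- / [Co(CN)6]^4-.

[Mn(NO2)6]^4-: Ligand charges: each nitro (N-bound nitrite) is −1. With an overall charge of −4 the manganese centre must be in the +2 oxidation state. Manganese is a group-7 element; Mn(II) is therefore d⁵. Nitro (N-bound nitrite) is a strong-field ligand (high in the spectrochemical series) for a first-row metal, so the complex is low-spin. The d⁵ configuration leaves the e_g set evenly filled (or empty) — no strong Jahn–Teller driving force.
[Co(CN)6]^4-: Summing ligand charges against the −4 overall charge gives an oxidation state of +2 for cobalt. Co sits in group 9, so the d-electron count is 9 − 2 = 7. Cyanide is a strong-field ligand (high in the spectrochemical series) for a first-row metal, so the complex is low-spin. The t₂g⁶e_g¹ (low-spin) configuration has an unevenly filled e_g set; the Jahn–Teller theorem predicts a tetragonal distortion (typically axial elongation) to lift the degeneracy.

[Co(CN)6]^4-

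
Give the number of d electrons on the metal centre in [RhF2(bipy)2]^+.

Each fluoride is −1; 2,2′-bipyridine is neutral; balancing the +1 overall charge requires Rh(III).
Rhodium is a group-9 element; Rh(III) is therefore d⁶.

d⁶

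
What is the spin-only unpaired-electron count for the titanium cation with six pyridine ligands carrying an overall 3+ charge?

1

Ligand charges: pyridine is neutral. With an overall charge of +3 the titanium centre must be in the +3 oxidation state.
Group 4 minus oxidation state 3 gives a d¹ configuration.
In an octahedral field the d¹ configuration is t₂g¹e_g⁰ (only one arrangement possible), giving 1 unpaired electron.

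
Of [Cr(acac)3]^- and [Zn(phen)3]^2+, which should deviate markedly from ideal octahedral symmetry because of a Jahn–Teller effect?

[Cr(acac)3]^-: Summing ligand charges against the −1 overall charge gives an oxidation state of +2 for chromium. Group 6 minus oxidation state 2 gives a d⁴ configuration. Acetylacetonate is a weak-field ligand for a first-row metal, so the complex is high-spin. The t₂g³e_g¹ (high-spin) configuration has an unevenly filled e_g set; the Jahn–Teller theorem predicts a tetragonal distortion (typically axial elongation) to lift the degeneracy.
[Zn(phen)3]^2+: 1,10-phenanthroline is neutral; balancing the +2 overall charge requires Zn(II). Group 12 minus oxidation state 2 gives a d¹⁰ configuration. The d¹⁰ configuration leaves the e_g set evenly filled (or empty) — no strong Jahn–Teller driving force.

[Cr(acac)3]^-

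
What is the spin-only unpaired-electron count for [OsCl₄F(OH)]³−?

Each chloride is −1; each fluoride is −1; each hydroxide is −1; balancing the −3 overall charge requires Os(III).
Os sits in group 8, so the d-electron count is 8 − 3 = 5.
The spin state decides the count: a 5d ion has a large Δₒ and is invariably low-spin.
An octahedral low-spin d⁵ ion is t₂g⁵e_g⁰, giving 1 unpaired electron.

1 unpaired electron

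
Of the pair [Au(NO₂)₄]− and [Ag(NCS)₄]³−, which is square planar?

For [Au(NO₂)₄]−: Summing ligand charges against the −1 overall charge gives an oxidation state of +3 for gold. Group 11 minus oxidation state 3 gives a d⁸ configuration. A 5d d⁸ ion has a large crystal-field splitting; square planar leaves the high-energy d_{x²−y²} orbital empty and maximises CFSE. → square planar.
For [Ag(NCS)₄]³−: Each isothiocyanate is −1; balancing the −3 overall charge requires Ag(I). Silver is a group-11 element; Ag(I) is therefore d¹⁰. A d¹⁰ ion has no crystal-field stabilisation preference between square planar and tetrahedral, so four ligands adopt the sterically favoured tetrahedral geometry. → tetrahedral.

[Au(NO₂)₄]−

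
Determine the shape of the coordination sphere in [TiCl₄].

Summing ligand charges against the 0 overall charge gives an oxidation state of +4 for titanium.
Titanium is a group-4 element; Ti(IV) is therefore d⁰.
Coordination number: 4.
A d⁰ ion has no crystal-field stabilisation preference between square planar and tetrahedral, so four ligands adopt the sterically favoured tetrahedral geometry.

tetrahedral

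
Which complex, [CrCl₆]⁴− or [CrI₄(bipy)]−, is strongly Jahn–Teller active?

[CrCl₆]⁴−

[CrCl₆]⁴−: Ligand charges: each chloride is −1. With an overall charge of −4 the chromium centre must be in the +2 oxidation state. Chromium is a group-6 element; Cr(II) is therefore d⁴. Chloride is a weak-field ligand for a first-row metal, so the complex is high-spin. The t₂g³e_g¹ (high-spin) configuration has an unevenly filled e_g set; the Jahn–Teller theorem predicts a tetragonal distortion (typically axial elongation) to lift the degeneracy.
[CrI₄(bipy)]−: Ligand charges: each iodide is −1; 2,2′-bipyridine is neutral. With an overall charge of −1 the chromium centre must be in the +3 oxidation state. Group 6 minus oxidation state 3 gives a d³ configuration. The d³ configuration leaves the e_g set evenly filled (or empty) — no strong Jahn–Teller driving force.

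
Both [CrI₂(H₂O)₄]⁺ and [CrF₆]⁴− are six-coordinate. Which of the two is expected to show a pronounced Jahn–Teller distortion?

[CrF₆]⁴−

[CrI₂(H₂O)₄]⁺: Ligand charges: each iodide is −1; water is neutral. With an overall charge of +1 the chromium centre must be in the +3 oxidation state. Chromium is a group-6 element; Cr(III) is therefore d³. The d³ configuration leaves the e_g set evenly filled (or empty) — no strong Jahn–Teller driving force.
[CrF₆]⁴−: Ligand charges: each fluoride is −1. With an overall charge of −4 the chromium centre must be in the +2 oxidation state. Cr sits in group 6, so the d-electron count is 6 − 2 = 4. Fluoride is a weak-field ligand for a first-row metal, so the complex is high-spin. The t₂g³e_g¹ (high-spin) configuration has an unevenly filled e_g set; the Jahn–Teller theorem predicts a tetragonal distortion (typically axial elongation) to lift the degeneracy.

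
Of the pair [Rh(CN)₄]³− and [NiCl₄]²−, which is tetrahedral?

[NiCl₄]²−

For [Rh(CN)₄]³−: Each cyanide is −1; balancing the −3 overall charge requires Rh(I). Group 9 minus oxidation state 1 gives a d⁸ configuration. A 4d d⁸ ion has a large crystal-field splitting; square planar leaves the high-energy d_{x²−y²} orbital empty and maximises CFSE. → square planar.
For [NiCl₄]²−: Each chloride is −1; balancing the −2 overall charge requires Ni(II). Nickel is a group-10 element; Ni(II) is therefore d⁸. Chloride is a weak-field ligand. With weak-field ligands the CFSE gain from square planar is small, so a 3d d⁸ ion takes the sterically preferred tetrahedral geometry. → tetrahedral.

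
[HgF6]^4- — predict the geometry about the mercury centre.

octahedral

Ligand charges: each fluoride is −1. With an overall charge of −4 the mercury centre must be in the +2 oxidation state.
Group 12 minus oxidation state 2 gives a d¹⁰ configuration.
With 6 monodentate ligands the coordination number is 6.
Six donors around a single metal centre give an octahedral coordination sphere.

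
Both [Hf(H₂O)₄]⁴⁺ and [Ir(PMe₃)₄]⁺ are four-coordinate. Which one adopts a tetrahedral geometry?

For [Hf(H₂O)₄]⁴⁺: Water is neutral; balancing the +4 overall charge requires Hf(IV). Hafnium is a group-4 element; Hf(IV) is therefore d⁰. A d⁰ ion has no crystal-field stabilisation preference between square planar and tetrahedral, so four ligands adopt the sterically favoured tetrahedral geometry. → tetrahedral.
For [Ir(PMe₃)₄]⁺: Ligand charges: trimethylphosphine is neutral. With an overall charge of +1 the iridium centre must be in the +1 oxidation state. Iridium is a group-9 element; Ir(I) is therefore d⁸. A 5d d⁸ ion has a large crystal-field splitting; square planar leaves the high-energy d_{x²−y²} orbital empty and maximises CFSE. → square planar.

[Hf(H₂O)₄]⁴⁺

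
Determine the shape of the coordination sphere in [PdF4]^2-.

square planar

Summing ligand charges against the −2 overall charge gives an oxidation state of +2 for palladium.
Group 10 minus oxidation state 2 gives a d⁸ configuration.
With 4 monodentate ligands the coordination number is 4.
A 4d d⁸ ion has a large crystal-field splitting; square planar leaves the high-energy d_{x²−y²} orbital empty and maximises CFSE.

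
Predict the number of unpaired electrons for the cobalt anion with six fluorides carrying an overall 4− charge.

Each fluoride is −1; balancing the −4 overall charge requires Co(II).
Group 9 minus oxidation state 2 gives a d⁷ configuration.
The spin state decides the count: Fluoride is a weak-field ligand for a first-row metal, so the complex is high-spin.
An octahedral high-spin d⁷ ion is t₂g⁵e_g², giving 3 unpaired electrons.

3 unpaired electrons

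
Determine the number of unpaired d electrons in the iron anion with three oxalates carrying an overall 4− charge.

Ligand charges: each oxalate is −2. With an overall charge of −4 the iron centre must be in the +2 oxidation state.
Iron is a group-8 element; Fe(II) is therefore d⁶.
Counting donor atoms: 3×oxalate (bidentate) → 6 donors. Coordination number = 6.
The spin state decides the count: Oxalate is a weak-field ligand for a first-row metal, so the complex is high-spin.
An octahedral high-spin d⁶ ion is t₂g⁴e_g², giving 4 unpaired electrons.

4 unpaired electrons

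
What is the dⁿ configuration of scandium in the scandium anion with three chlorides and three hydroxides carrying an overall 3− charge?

d⁰

Ligand charges: each chloride is −1; each hydroxide is −1. With an overall charge of −3 the scandium centre must be in the +3 oxidation state.
Scandium is a group-3 element; Sc(III) is therefore d⁰.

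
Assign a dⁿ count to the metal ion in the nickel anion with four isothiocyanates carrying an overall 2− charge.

Summing ligand charges against the −2 overall charge gives an oxidation state of +2 for nickel.
Group 10 minus oxidation state 2 gives a d⁸ configuration.

d8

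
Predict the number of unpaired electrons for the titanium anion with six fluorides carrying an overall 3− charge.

1

Ligand charges: each fluoride is −1. With an overall charge of −3 the titanium centre must be in the +3 oxidation state.
Titanium is a group-4 element; Ti(III) is therefore d¹.
In an octahedral field the d¹ configuration is t₂g¹e_g⁰ (only one arrangement possible), giving 1 unpaired electron.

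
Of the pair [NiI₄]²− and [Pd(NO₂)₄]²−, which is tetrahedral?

For [NiI₄]²−: Each iodide is −1; balancing the −2 overall charge requires Ni(II). Nickel is a group-10 element; Ni(II) is therefore d⁸. Iodide is a weak-field ligand. With weak-field ligands the CFSE gain from square planar is small, so a 3d d⁸ ion takes the sterically preferred tetrahedral geometry. → tetrahedral.
For [Pd(NO₂)₄]²−: Ligand charges: each nitro (N-bound nitrite) is −1. With an overall charge of −2 the palladium centre must be in the +2 oxidation state. Group 10 minus oxidation state 2 gives a d⁸ configuration. A 4d d⁸ ion has a large crystal-field splitting; square planar leaves the high-energy d_{x²−y²} orbital empty and maximises CFSE. → square planar.

[NiI₄]²−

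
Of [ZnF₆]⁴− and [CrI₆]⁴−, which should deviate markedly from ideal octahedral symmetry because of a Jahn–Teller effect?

[CrI₆]⁴−

[ZnF₆]⁴−: Summing ligand charges against the −4 overall charge gives an oxidation state of +2 for zinc. Group 12 minus oxidation state 2 gives a d¹⁰ configuration. The d¹⁰ configuration leaves the e_g set evenly filled (or empty) — no strong Jahn–Teller driving force.
[CrI₆]⁴−: Each iodide is −1; balancing the −4 overall charge requires Cr(II). Group 6 minus oxidation state 2 gives a d⁴ configuration. Iodide is a weak-field ligand for a first-row metal, so the complex is high-spin. The t₂g³e_g¹ (high-spin) configuration has an unevenly filled e_g set; the Jahn–Teller theorem predicts a tetragonal distortion (typically axial elongation) to lift the degeneracy.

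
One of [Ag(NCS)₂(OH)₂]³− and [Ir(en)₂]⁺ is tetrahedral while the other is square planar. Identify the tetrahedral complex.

[Ag(NCS)₂(OH)₂]³−

For [Ag(NCS)₂(OH)₂]³−: Summing ligand charges against the −3 overall charge gives an oxidation state of +1 for silver. Ag sits in group 11, so the d-electron count is 11 − 1 = 10. A d¹⁰ ion has no crystal-field stabilisation preference between square planar and tetrahedral, so four ligands adopt the sterically favoured tetrahedral geometry. → tetrahedral.
For [Ir(en)₂]⁺: Ligand charges: ethylenediamine is neutral. With an overall charge of +1 the iridium centre must be in the +1 oxidation state. Ir sits in group 9, so the d-electron count is 9 − 1 = 8. A 5d d⁸ ion has a large crystal-field splitting; square planar leaves the high-energy d_{x²−y²} orbital empty and maximises CFSE. → square planar.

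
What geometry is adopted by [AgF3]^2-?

Each fluoride is −1; balancing the −2 overall charge requires Ag(I).
Ag sits in group 11, so the d-electron count is 11 − 1 = 10.
With 3 monodentate ligands the coordination number is 3.
Three ligands around a d¹⁰ centre minimise repulsion in a trigonal-planar arrangement.

trigonal planar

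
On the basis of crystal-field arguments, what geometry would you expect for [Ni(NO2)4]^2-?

Each nitro (N-bound nitrite) is −1; balancing the −2 overall charge requires Ni(II).
Ni sits in group 10, so the d-electron count is 10 − 2 = 8.
Coordination number: 4.
Nitro (N-bound nitrite) is a strong-field ligand (high in the spectrochemical series).
A 3d d⁸ ion with strong-field ligands gains enough CFSE to favour square planar over tetrahedral.

square planar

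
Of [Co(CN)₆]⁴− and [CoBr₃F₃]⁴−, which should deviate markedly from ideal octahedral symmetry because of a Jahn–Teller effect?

[Co(CN)₆]⁴−

[Co(CN)₆]⁴−: Ligand charges: each cyanide is −1. With an overall charge of −4 the cobalt centre must be in the +2 oxidation state. Cobalt is a group-9 element; Co(II) is therefore d⁷. Cyanide is a strong-field ligand (high in the spectrochemical series) for a first-row metal, so the complex is low-spin. The t₂g⁶e_g¹ (low-spin) configuration has an unevenly filled e_g set; the Jahn–Teller theorem predicts a tetragonal distortion (typically axial elongation) to lift the degeneracy.
[CoBr₃F₃]⁴−: Each bromide is −1; each fluoride is −1; balancing the −4 overall charge requires Co(II). Cobalt is a group-9 element; Co(II) is therefore d⁷. Bromide and fluoride are weak-field ligands for a first-row metal, so the complex is high-spin. The d⁷ configuration leaves the e_g set evenly filled (or empty) — no strong Jahn–Teller driving force.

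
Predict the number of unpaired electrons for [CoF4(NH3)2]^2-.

3

Each fluoride is −1; ammonia is neutral; balancing the −2 overall charge requires Co(II).
Co sits in group 9, so the d-electron count is 9 − 2 = 7.
The spin state decides the count: Fluoride is a weak-field ligand for a first-row metal, so the complex is high-spin.
An octahedral high-spin d⁷ ion is t₂g⁵e_g², giving 3 unpaired electrons.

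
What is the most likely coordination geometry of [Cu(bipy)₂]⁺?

tetrahedral

2,2′-bipyridine is neutral; balancing the +1 overall charge requires Cu(I).
Group 11 minus oxidation state 1 gives a d¹⁰ configuration.
Counting donor atoms: 2×2,2′-bipyridine (bidentate) → 4 donors. Coordination number = 4.
A d¹⁰ ion has no crystal-field stabilisation preference between square planar and tetrahedral, so four ligands adopt the sterically favoured tetrahedral geometry.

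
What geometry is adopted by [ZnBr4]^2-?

Summing ligand charges against the −2 overall charge gives an oxidation state of +2 for zinc.
Group 12 minus oxidation state 2 gives a d¹⁰ configuration.
With 4 monodentate ligands the coordination number is 4.
A d¹⁰ ion has no crystal-field stabilisation preference between square planar and tetrahedral, so four ligands adopt the sterically favoured tetrahedral geometry.

tetrahedral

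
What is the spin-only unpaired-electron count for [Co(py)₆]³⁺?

0

Pyridine is neutral; balancing the +3 overall charge requires Co(III).
Group 9 minus oxidation state 3 gives a d⁶ configuration.
The spin state decides the count: Co(III) has an exceptionally large octahedral splitting and is low-spin with essentially every ligand except fluoride.
An octahedral low-spin d⁶ ion is t₂g⁶e_g⁰, giving 0 unpaired electrons.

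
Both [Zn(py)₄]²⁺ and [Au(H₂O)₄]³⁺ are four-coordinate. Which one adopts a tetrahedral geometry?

[Zn(py)₄]²⁺

For [Zn(py)₄]²⁺: Summing ligand charges against the +2 overall charge gives an oxidation state of +2 for zinc. Zn sits in group 12, so the d-electron count is 12 − 2 = 10. A d¹⁰ ion has no crystal-field stabilisation preference between square planar and tetrahedral, so four ligands adopt the sterically favoured tetrahedral geometry. → tetrahedral.
For [Au(H₂O)₄]³⁺: Ligand charges: water is neutral. With an overall charge of +3 the gold centre must be in the +3 oxidation state. Gold is a group-11 element; Au(III) is therefore d⁸. A 5d d⁸ ion has a large crystal-field splitting; square planar leaves the high-energy d_{x²−y²} orbital empty and maximises CFSE. → square planar.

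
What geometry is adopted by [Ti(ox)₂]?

tetrahedral

Summing ligand charges against the 0 overall charge gives an oxidation state of +4 for titanium.
Titanium is a group-4 element; Ti(IV) is therefore d⁰.
Counting donor atoms: 2×oxalate (bidentate) → 4 donors. Coordination number = 4.
A d⁰ ion has no crystal-field stabilisation preference between square planar and tetrahedral, so four ligands adopt the sterically favoured tetrahedral geometry.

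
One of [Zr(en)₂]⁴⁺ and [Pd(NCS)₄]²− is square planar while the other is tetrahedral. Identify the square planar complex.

For [Zr(en)₂]⁴⁺: Ethylenediamine is neutral; balancing the +4 overall charge requires Zr(IV). Zirconium is a group-4 element; Zr(IV) is therefore d⁰. A d⁰ ion has no crystal-field stabilisation preference between square planar and tetrahedral, so four ligands adopt the sterically favoured tetrahedral geometry. → tetrahedral.
For [Pd(NCS)₄]²−: Ligand charges: each isothiocyanate is −1. With an overall charge of −2 the palladium centre must be in the +2 oxidation state. Palladium is a group-10 element; Pd(II) is therefore d⁸. A 4d d⁸ ion has a large crystal-field splitting; square planar leaves the high-energy d_{x²−y²} orbital empty and maximises CFSE. → square planar.

[Pd(NCS)₄]²−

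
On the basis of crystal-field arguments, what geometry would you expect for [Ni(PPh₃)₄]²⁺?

Ligand charges: triphenylphosphine is neutral. With an overall charge of +2 the nickel centre must be in the +2 oxidation state.
Group 10 minus oxidation state 2 gives a d⁸ configuration.
With 4 monodentate ligands the coordination number is 4.
Triphenylphosphine is a strong-field ligand (high in the spectrochemical series).
A 3d d⁸ ion with strong-field ligands gains enough CFSE to favour square planar over tetrahedral.

square planar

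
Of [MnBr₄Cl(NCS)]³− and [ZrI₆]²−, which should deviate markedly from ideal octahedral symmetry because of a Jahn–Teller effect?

[MnBr₄Cl(NCS)]³−: Each bromide is −1; each chloride is −1; each isothiocyanate is −1; balancing the −3 overall charge requires Mn(III). Manganese is a group-7 element; Mn(III) is therefore d⁴. Bromide, chloride, and isothiocyanate are weak-field ligands for a first-row metal, so the complex is high-spin. The t₂g³e_g¹ (high-spin) configuration has an unevenly filled e_g set; the Jahn–Teller theorem predicts a tetragonal distortion (typically axial elongation) to lift the degeneracy.
[ZrI₆]²−: Summing ligand charges against the −2 overall charge gives an oxidation state of +4 for zirconium. Zirconium is a group-4 element; Zr(IV) is therefore d⁰. The d⁰ configuration leaves the e_g set evenly filled (or empty) — no strong Jahn–Teller driving force.

[MnBr₄Cl(NCS)]³−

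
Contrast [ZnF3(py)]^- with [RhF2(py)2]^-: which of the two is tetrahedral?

[ZnF3(py)]^-

For [ZnF3(py)]^-: Summing ligand charges against the −1 overall charge gives an oxidation state of +2 for zinc. Zinc is a group-12 element; Zn(II) is therefore d¹⁰. A d¹⁰ ion has no crystal-field stabilisation preference between square planar and tetrahedral, so four ligands adopt the sterically favoured tetrahedral geometry. → tetrahedral.
For [RhF2(py)2]^-: Ligand charges: each fluoride is −1; pyridine is neutral. With an overall charge of −1 the rhodium centre must be in the +1 oxidation state. Group 9 minus oxidation state 1 gives a d⁸ configuration. A 4d d⁸ ion has a large crystal-field splitting; square planar leaves the high-energy d_{x²−y²} orbital empty and maximises CFSE. → square planar.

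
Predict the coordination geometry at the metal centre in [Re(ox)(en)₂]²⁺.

octahedral

Each oxalate is −2; ethylenediamine is neutral; balancing the +2 overall charge requires Re(IV).
Group 7 minus oxidation state 4 gives a d³ configuration.
Counting donor atoms: 1×oxalate (bidentate) → 2 donors; 2×ethylenediamine (bidentate) → 4 donors. Coordination number = 6.
Six donors around a single metal centre give an octahedral coordination sphere.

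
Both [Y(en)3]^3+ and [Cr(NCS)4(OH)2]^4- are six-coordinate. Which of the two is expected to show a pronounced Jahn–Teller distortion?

[Y(en)3]^3+: Ethylenediamine is neutral; balancing the +3 overall charge requires Y(III). Yttrium is a group-3 element; Y(III) is therefore d⁰. The d⁰ configuration leaves the e_g set evenly filled (or empty) — no strong Jahn–Teller driving force.
[Cr(NCS)4(OH)2]^4-: Ligand charges: each isothiocyanate is −1; each hydroxide is −1. With an overall charge of −4 the chromium centre must be in the +2 oxidation state. Chromium is a group-6 element; Cr(II) is therefore d⁴. Hydroxide and isothiocyanate are weak-field ligands for a first-row metal, so the complex is high-spin. The t₂g³e_g¹ (high-spin) configuration has an unevenly filled e_g set; the Jahn–Teller theorem predicts a tetragonal distortion (typically axial elongation) to lift the degeneracy.

[Cr(NCS)4(OH)2]^4-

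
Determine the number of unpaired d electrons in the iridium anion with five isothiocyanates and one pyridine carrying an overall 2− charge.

Summing ligand charges against the −2 overall charge gives an oxidation state of +3 for iridium.
Iridium is a group-9 element; Ir(III) is therefore d⁶.
The spin state decides the count: a 5d ion has a large Δₒ and is invariably low-spin.
An octahedral low-spin d⁶ ion is t₂g⁶e_g⁰, giving 0 unpaired electrons.

0 unpaired electrons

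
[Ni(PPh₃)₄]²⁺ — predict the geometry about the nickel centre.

square planar

Summing ligand charges against the +2 overall charge gives an oxidation state of +2 for nickel.
Group 10 minus oxidation state 2 gives a d⁸ configuration.
With 4 monodentate ligands the coordination number is 4.
Triphenylphosphine is a strong-field ligand (high in the spectrochemical series).
A 3d d⁸ ion with strong-field ligands gains enough CFSE to favour square planar over tetrahedral.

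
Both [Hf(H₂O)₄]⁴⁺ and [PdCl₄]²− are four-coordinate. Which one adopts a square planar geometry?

For [Hf(H₂O)₄]⁴⁺: Ligand charges: water is neutral. With an overall charge of +4 the hafnium centre must be in the +4 oxidation state. Group 4 minus oxidation state 4 gives a d⁰ configuration. A d⁰ ion has no crystal-field stabilisation preference between square planar and tetrahedral, so four ligands adopt the sterically favoured tetrahedral geometry. → tetrahedral.
For [PdCl₄]²−: Each chloride is −1; balancing the −2 overall charge requires Pd(II). Pd sits in group 10, so the d-electron count is 10 − 2 = 8. A 4d d⁸ ion has a large crystal-field splitting; square planar leaves the high-energy d_{x²−y²} orbital empty and maximises CFSE. → square planar.

[PdCl₄]²−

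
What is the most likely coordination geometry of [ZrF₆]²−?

octahedral

Each fluoride is −1; balancing the −2 overall charge requires Zr(IV).
Group 4 minus oxidation state 4 gives a d⁰ configuration.
Coordination number: 6.
Six donors around a single metal centre give an octahedral coordination sphere.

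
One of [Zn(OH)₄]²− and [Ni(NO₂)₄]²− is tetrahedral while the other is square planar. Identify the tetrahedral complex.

[Zn(OH)₄]²−

For [Zn(OH)₄]²−: Each hydroxide is −1; balancing the −2 overall charge requires Zn(II). Group 12 minus oxidation state 2 gives a d¹⁰ configuration. A d¹⁰ ion has no crystal-field stabilisation preference between square planar and tetrahedral, so four ligands adopt the sterically favoured tetrahedral geometry. → tetrahedral.
For [Ni(NO₂)₄]²−: Ligand charges: each nitro (N-bound nitrite) is −1. With an overall charge of −2 the nickel centre must be in the +2 oxidation state. Ni sits in group 10, so the d-electron count is 10 − 2 = 8. Nitro (N-bound nitrite) is a strong-field ligand (high in the spectrochemical series). A 3d d⁸ ion with strong-field ligands gains enough CFSE to favour square planar over tetrahedral. → square planar.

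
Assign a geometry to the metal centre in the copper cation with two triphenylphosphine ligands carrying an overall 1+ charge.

linear

Triphenylphosphine is neutral; balancing the +1 overall charge requires Cu(I).
Copper is a group-11 element; Cu(I) is therefore d¹⁰.
Coordination number: 2.
A d¹⁰ ion with only two ligands adopts a linear arrangement (sp hybridisation; no CFSE preference).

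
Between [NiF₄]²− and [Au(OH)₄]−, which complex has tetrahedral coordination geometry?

[NiF₄]²−

For [NiF₄]²−: Ligand charges: each fluoride is −1. With an overall charge of −2 the nickel centre must be in the +2 oxidation state. Group 10 minus oxidation state 2 gives a d⁸ configuration. Fluoride is a weak-field ligand. With weak-field ligands the CFSE gain from square planar is small, so a 3d d⁸ ion takes the sterically preferred tetrahedral geometry. → tetrahedral.
For [Au(OH)₄]−: Ligand charges: each hydroxide is −1. With an overall charge of −1 the gold centre must be in the +3 oxidation state. Au sits in group 11, so the d-electron count is 11 − 3 = 8. A 5d d⁸ ion has a large crystal-field splitting; square planar leaves the high-energy d_{x²−y²} orbital empty and maximises CFSE. → square planar.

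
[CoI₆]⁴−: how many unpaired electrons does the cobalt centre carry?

Ligand charges: each iodide is −1. With an overall charge of −4 the cobalt centre must be in the +2 oxidation state.
Cobalt is a group-9 element; Co(II) is therefore d⁷.
The spin state decides the count: Iodide is a weak-field ligand for a first-row metal, so the complex is high-spin.
An octahedral high-spin d⁷ ion is t₂g⁵e_g², giving 3 unpaired electrons.

3 unpaired electrons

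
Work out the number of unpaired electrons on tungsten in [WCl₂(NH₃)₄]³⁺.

1 unpaired electron

Ligand charges: each chloride is −1; ammonia is neutral. With an overall charge of +3 the tungsten centre must be in the +5 oxidation state.
Tungsten is a group-6 element; W(V) is therefore d¹.
In an octahedral field the d¹ configuration is t₂g¹e_g⁰ (only one arrangement possible), giving 1 unpaired electron.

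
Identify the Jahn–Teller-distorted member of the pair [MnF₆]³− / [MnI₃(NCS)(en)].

[MnF₆]³−: Ligand charges: each fluoride is −1. With an overall charge of −3 the manganese centre must be in the +3 oxidation state. Mn sits in group 7, so the d-electron count is 7 − 3 = 4. Fluoride is a weak-field ligand for a first-row metal, so the complex is high-spin. The t₂g³e_g¹ (high-spin) configuration has an unevenly filled e_g set; the Jahn–Teller theorem predicts a tetragonal distortion (typically axial elongation) to lift the degeneracy.
[MnI₃(NCS)(en)]: Each iodide is −1; each isothiocyanate is −1; ethylenediamine is neutral; balancing the 0 overall charge requires Mn(IV). Group 7 minus oxidation state 4 gives a d³ configuration. The d³ configuration leaves the e_g set evenly filled (or empty) — no strong Jahn–Teller driving force.

[MnF₆]³−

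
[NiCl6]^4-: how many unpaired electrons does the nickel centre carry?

Summing ligand charges against the −4 overall charge gives an oxidation state of +2 for nickel.
Nickel is a group-10 element; Ni(II) is therefore d⁸.
In an octahedral field the d⁸ configuration is t₂g⁶e_g² (only one arrangement possible), giving 2 unpaired electrons.

2 unpaired electrons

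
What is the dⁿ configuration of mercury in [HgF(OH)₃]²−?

d¹⁰

Ligand charges: each fluoride is −1; each hydroxide is −1. With an overall charge of −2 the mercury centre must be in the +2 oxidation state.
Hg sits in group 12, so the d-electron count is 12 − 2 = 10.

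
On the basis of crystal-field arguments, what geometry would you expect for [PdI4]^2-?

square planar

Each iodide is −1; balancing the −2 overall charge requires Pd(II).
Palladium is a group-10 element; Pd(II) is therefore d⁸.
With 4 monodentate ligands the coordination number is 4.
A 4d d⁸ ion has a large crystal-field splitting; square planar leaves the high-energy d_{x²−y²} orbital empty and maximises CFSE.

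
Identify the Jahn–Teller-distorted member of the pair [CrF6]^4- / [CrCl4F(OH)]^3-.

[CrF6]^4-: Each fluoride is −1; balancing the −4 overall charge requires Cr(II). Group 6 minus oxidation state 2 gives a d⁴ configuration. Fluoride is a weak-field ligand for a first-row metal, so the complex is high-spin. The t₂g³e_g¹ (high-spin) configuration has an unevenly filled e_g set; the Jahn–Teller theorem predicts a tetragonal distortion (typically axial elongation) to lift the degeneracy.
[CrCl4F(OH)]^3-: Each chloride is −1; each fluoride is −1; each hydroxide is −1; balancing the −3 overall charge requires Cr(III). Group 6 minus oxidation state 3 gives a d³ configuration. The d³ configuration leaves the e_g set evenly filled (or empty) — no strong Jahn–Teller driving force.

[CrF6]^4-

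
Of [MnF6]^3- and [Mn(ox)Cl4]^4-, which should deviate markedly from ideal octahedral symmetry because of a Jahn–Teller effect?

[MnF6]^3-: Summing ligand charges against the −3 overall charge gives an oxidation state of +3 for manganese. Manganese is a group-7 element; Mn(III) is therefore d⁴. Fluoride is a weak-field ligand for a first-row metal, so the complex is high-spin. The t₂g³e_g¹ (high-spin) configuration has an unevenly filled e_g set; the Jahn–Teller theorem predicts a tetragonal distortion (typically axial elongation) to lift the degeneracy.
[Mn(ox)Cl4]^4-: Ligand charges: each oxalate is −2; each chloride is −1. With an overall charge of −4 the manganese centre must be in the +2 oxidation state. Mn sits in group 7, so the d-electron count is 7 − 2 = 5. Chloride and oxalate are weak-field ligands for a first-row metal, so the complex is high-spin. The d⁵ configuration leaves the e_g set evenly filled (or empty) — no strong Jahn–Teller driving force.

[MnF6]^3-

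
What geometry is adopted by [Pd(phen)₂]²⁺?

square planar

1,10-phenanthroline is neutral; balancing the +2 overall charge requires Pd(II).
Group 10 minus oxidation state 2 gives a d⁸ configuration.
Counting donor atoms: 2×1,10-phenanthroline (bidentate) → 4 donors. Coordination number = 4.
A 4d d⁸ ion has a large crystal-field splitting; square planar leaves the high-energy d_{x²−y²} orbital empty and maximises CFSE.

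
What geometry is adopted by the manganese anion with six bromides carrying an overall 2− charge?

Summing ligand charges against the −2 overall charge gives an oxidation state of +4 for manganese.
Group 7 minus oxidation state 4 gives a d³ configuration.
Coordination number: 6.
Six donors around a single metal centre give an octahedral coordination sphere.

octahedral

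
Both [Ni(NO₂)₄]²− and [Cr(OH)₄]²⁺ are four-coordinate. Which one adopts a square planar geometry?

For [Ni(NO₂)₄]²−: Ligand charges: each nitro (N-bound nitrite) is −1. With an overall charge of −2 the nickel centre must be in the +2 oxidation state. Nickel is a group-10 element; Ni(II) is therefore d⁸. Nitro (N-bound nitrite) is a strong-field ligand (high in the spectrochemical series). A 3d d⁸ ion with strong-field ligands gains enough CFSE to favour square planar over tetrahedral. → square planar.
For [Cr(OH)₄]²⁺: Ligand charges: each hydroxide is −1. With an overall charge of +2 the chromium centre must be in the +6 oxidation state. Cr sits in group 6, so the d-electron count is 6 − 6 = 0. A d⁰ ion has no crystal-field stabilisation preference between square planar and tetrahedral, so four ligands adopt the sterically favoured tetrahedral geometry. → tetrahedral.

[Ni(NO₂)₄]²−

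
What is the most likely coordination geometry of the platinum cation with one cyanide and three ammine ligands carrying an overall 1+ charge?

Summing ligand charges against the +1 overall charge gives an oxidation state of +2 for platinum.
Group 10 minus oxidation state 2 gives a d⁸ configuration.
With 4 monodentate ligands the coordination number is 4.
A 5d d⁸ ion has a large crystal-field splitting; square planar leaves the high-energy d_{x²−y²} orbital empty and maximises CFSE.

square planar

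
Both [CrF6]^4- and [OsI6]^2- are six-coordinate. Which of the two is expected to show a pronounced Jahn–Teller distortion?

[CrF6]^4-

[CrF6]^4-: Each fluoride is −1; balancing the −4 overall charge requires Cr(II). Cr sits in group 6, so the d-electron count is 6 − 2 = 4. Fluoride is a weak-field ligand for a first-row metal, so the complex is high-spin. The t₂g³e_g¹ (high-spin) configuration has an unevenly filled e_g set; the Jahn–Teller theorem predicts a tetragonal distortion (typically axial elongation) to lift the degeneracy.
[OsI6]^2-: Each iodide is −1; balancing the −2 overall charge requires Os(IV). Group 8 minus oxidation state 4 gives a d⁴ configuration. A 5d ion has a large Δₒ and is invariably low-spin. The d⁴ configuration leaves the e_g set evenly filled (or empty) — no strong Jahn–Teller driving force.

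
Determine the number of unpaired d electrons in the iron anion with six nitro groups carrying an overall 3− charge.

Ligand charges: each nitro (N-bound nitrite) is −1. With an overall charge of −3 the iron centre must be in the +3 oxidation state.
Group 8 minus oxidation state 3 gives a d⁵ configuration.
The spin state decides the count: Nitro (N-bound nitrite) is a strong-field ligand (high in the spectrochemical series) for a first-row metal, so the complex is low-spin.
An octahedral low-spin d⁵ ion is t₂g⁵e_g⁰, giving 1 unpaired electron.

1 unpaired electron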